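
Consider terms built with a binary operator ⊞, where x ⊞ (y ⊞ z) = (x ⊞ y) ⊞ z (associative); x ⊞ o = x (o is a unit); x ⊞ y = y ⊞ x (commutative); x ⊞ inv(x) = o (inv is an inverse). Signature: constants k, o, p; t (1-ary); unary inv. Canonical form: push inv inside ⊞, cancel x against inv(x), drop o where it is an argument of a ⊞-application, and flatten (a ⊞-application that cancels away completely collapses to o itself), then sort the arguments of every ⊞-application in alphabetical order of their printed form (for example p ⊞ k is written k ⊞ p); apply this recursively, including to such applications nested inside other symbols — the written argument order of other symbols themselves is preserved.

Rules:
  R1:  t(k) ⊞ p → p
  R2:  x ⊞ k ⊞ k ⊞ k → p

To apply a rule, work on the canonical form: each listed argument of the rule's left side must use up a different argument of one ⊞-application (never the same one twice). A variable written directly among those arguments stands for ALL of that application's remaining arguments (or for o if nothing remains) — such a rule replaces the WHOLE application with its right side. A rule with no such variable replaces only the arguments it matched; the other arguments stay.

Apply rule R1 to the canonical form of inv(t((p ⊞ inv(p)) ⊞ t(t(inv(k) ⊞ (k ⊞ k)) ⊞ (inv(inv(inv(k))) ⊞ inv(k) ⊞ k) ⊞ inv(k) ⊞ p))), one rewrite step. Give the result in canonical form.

Canonical form:  inv(t(t(inv(k) ⊞ inv(k) ⊞ p ⊞ t(k))))
R1 matches:  uses p, t(k)
Giving:  inv(t(t(inv(k) ⊞ inv(k) ⊞ p)))

Answer: inv(t(t(inv(k) ⊞ inv(k) ⊞ p)))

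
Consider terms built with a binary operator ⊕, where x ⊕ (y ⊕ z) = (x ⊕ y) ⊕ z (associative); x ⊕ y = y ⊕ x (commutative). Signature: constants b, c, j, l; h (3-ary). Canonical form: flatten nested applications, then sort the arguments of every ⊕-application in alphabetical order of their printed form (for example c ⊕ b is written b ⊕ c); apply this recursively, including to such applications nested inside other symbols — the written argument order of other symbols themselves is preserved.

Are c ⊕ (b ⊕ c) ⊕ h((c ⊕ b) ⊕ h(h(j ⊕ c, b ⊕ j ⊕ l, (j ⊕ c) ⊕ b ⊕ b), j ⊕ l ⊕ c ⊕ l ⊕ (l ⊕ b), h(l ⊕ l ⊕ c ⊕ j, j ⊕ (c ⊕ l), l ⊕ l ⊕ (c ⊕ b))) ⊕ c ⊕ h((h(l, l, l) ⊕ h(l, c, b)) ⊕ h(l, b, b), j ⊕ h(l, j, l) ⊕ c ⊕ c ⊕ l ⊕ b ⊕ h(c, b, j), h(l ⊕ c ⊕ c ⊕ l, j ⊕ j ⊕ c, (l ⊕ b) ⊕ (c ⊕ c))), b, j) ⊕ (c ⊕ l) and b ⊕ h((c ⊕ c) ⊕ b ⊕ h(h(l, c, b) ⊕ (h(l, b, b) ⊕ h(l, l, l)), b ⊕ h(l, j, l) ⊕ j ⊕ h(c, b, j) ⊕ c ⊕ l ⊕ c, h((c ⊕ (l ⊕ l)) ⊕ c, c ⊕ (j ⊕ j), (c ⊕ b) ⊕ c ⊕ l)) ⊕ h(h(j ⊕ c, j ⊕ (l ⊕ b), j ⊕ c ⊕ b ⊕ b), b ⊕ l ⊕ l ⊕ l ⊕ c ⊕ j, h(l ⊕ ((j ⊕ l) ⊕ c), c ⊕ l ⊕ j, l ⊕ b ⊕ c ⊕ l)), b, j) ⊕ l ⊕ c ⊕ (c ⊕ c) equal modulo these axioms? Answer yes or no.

Answer: yes — both canonical forms are b ⊕ c ⊕ c ⊕ c ⊕ h(b ⊕ c ⊕ c ⊕ h(h(c ⊕ j, b ⊕ j ⊕ l, b ⊕ b ⊕ c ⊕ j), b ⊕ c ⊕ j ⊕ l ⊕ l ⊕ l, h(c ⊕ j ⊕ l ⊕ l, c ⊕ j ⊕ l, b ⊕ c ⊕ l ⊕ l)) ⊕ h(h(l, b, b) ⊕ h(l, c, b) ⊕ h(l, l, l), b ⊕ c ⊕ c ⊕ h(c, b, j) ⊕ h(l, j, l) ⊕ j ⊕ l, h(c ⊕ c ⊕ l ⊕ l, c ⊕ j ⊕ j, b ⊕ c ⊕ c ⊕ l)), b, j) ⊕ l

Derivation:
Left:  c ⊕ (b ⊕ c) ⊕ h((c ⊕ b) ⊕ h(h(j ⊕ c, b ⊕ j ⊕ l, (j ⊕ c) ⊕ b ⊕ b), j ⊕ l ⊕ c ⊕ l ⊕ (l ⊕ b), h(l ⊕ l ⊕ c ⊕ j, j ⊕ (c ⊕ l), l ⊕ l ⊕ (c ⊕ b))) ⊕ c ⊕ h((h(l, l, l) ⊕ h(l, c, b)) ⊕ h(l, b, b), j ⊕ h(l, j, l) ⊕ c ⊕ c ⊕ l ⊕ b ⊕ h(c, b, j), h(l ⊕ c ⊕ c ⊕ l, j ⊕ j ⊕ c, (l ⊕ b) ⊕ (c ⊕ c))), b, j) ⊕ (c ⊕ l)
  Un-nest:  c ⊕ b ⊕ c ⊕ h((c ⊕ b) ⊕ h(h(j ⊕ c, b ⊕ j ⊕ l, (j ⊕ c) ⊕ b ⊕ b), j ⊕ l ⊕ c ⊕ l ⊕ (l ⊕ b), h(l ⊕ l ⊕ c ⊕ j, j ⊕ (c ⊕ l), l ⊕ l ⊕ (c ⊕ b))) ⊕ c ⊕ h((h(l, l, l) ⊕ h(l, c, b)) ⊕ h(l, b, b), j ⊕ h(l, j, l) ⊕ c ⊕ c ⊕ l ⊕ b ⊕ h(c, b, j), h(l ⊕ c ⊕ c ⊕ l, j ⊕ j ⊕ c, (l ⊕ b) ⊕ (c ⊕ c))), b, j) ⊕ c ⊕ l
  Inside:  h((c ⊕ b) ⊕ h(h(j ⊕ c, b ⊕ j ⊕ l, (j ⊕ c) ⊕ b ⊕ b), j ⊕ l ⊕ c ⊕ l ⊕ (l ⊕ b), h(l ⊕ l ⊕ c ⊕ j, j ⊕ (c ⊕ l), l ⊕ l ⊕ (c ⊕ b))) ⊕ c ⊕ h((h(l, l, l) ⊕ h(l, c, b)) ⊕ h(l, b, b), j ⊕ h(l, j, l) ⊕ c ⊕ c ⊕ l ⊕ b ⊕ h(c, b, j), h(l ⊕ c ⊕ c ⊕ l, j ⊕ j ⊕ c, (l ⊕ b) ⊕ (c ⊕ c))), b, j)  →  h(b ⊕ c ⊕ c ⊕ h(h(c ⊕ j, b ⊕ j ⊕ l, b ⊕ b ⊕ c ⊕ j), b ⊕ c ⊕ j ⊕ l ⊕ l ⊕ l, h(c ⊕ j ⊕ l ⊕ l, c ⊕ j ⊕ l, b ⊕ c ⊕ l ⊕ l)) ⊕ h(h(l, b, b) ⊕ h(l, c, b) ⊕ h(l, l, l), b ⊕ c ⊕ c ⊕ h(c, b, j) ⊕ h(l, j, l) ⊕ j ⊕ l, h(c ⊕ c ⊕ l ⊕ l, c ⊕ j ⊕ j, b ⊕ c ⊕ c ⊕ l)), b, j)
  Sort:  b ⊕ c ⊕ c ⊕ c ⊕ h(b ⊕ c ⊕ c ⊕ h(h(c ⊕ j, b ⊕ j ⊕ l, b ⊕ b ⊕ c ⊕ j), b ⊕ c ⊕ j ⊕ l ⊕ l ⊕ l, h(c ⊕ j ⊕ l ⊕ l, c ⊕ j ⊕ l, b ⊕ c ⊕ l ⊕ l)) ⊕ h(h(l, b, b) ⊕ h(l, c, b) ⊕ h(l, l, l), b ⊕ c ⊕ c ⊕ h(c, b, j) ⊕ h(l, j, l) ⊕ j ⊕ l, h(c ⊕ c ⊕ l ⊕ l, c ⊕ j ⊕ j, b ⊕ c ⊕ c ⊕ l)), b, j) ⊕ l
Right:  b ⊕ h((c ⊕ c) ⊕ b ⊕ h(h(l, c, b) ⊕ (h(l, b, b) ⊕ h(l, l, l)), b ⊕ h(l, j, l) ⊕ j ⊕ h(c, b, j) ⊕ c ⊕ l ⊕ c, h((c ⊕ (l ⊕ l)) ⊕ c, c ⊕ (j ⊕ j), (c ⊕ b) ⊕ c ⊕ l)) ⊕ h(h(j ⊕ c, j ⊕ (l ⊕ b), j ⊕ c ⊕ b ⊕ b), b ⊕ l ⊕ l ⊕ l ⊕ c ⊕ j, h(l ⊕ ((j ⊕ l) ⊕ c), c ⊕ l ⊕ j, l ⊕ b ⊕ c ⊕ l)), b, j) ⊕ l ⊕ c ⊕ (c ⊕ c)
  Merge nested applications:  b ⊕ h((c ⊕ c) ⊕ b ⊕ h(h(l, c, b) ⊕ (h(l, b, b) ⊕ h(l, l, l)), b ⊕ h(l, j, l) ⊕ j ⊕ h(c, b, j) ⊕ c ⊕ l ⊕ c, h((c ⊕ (l ⊕ l)) ⊕ c, c ⊕ (j ⊕ j), (c ⊕ b) ⊕ c ⊕ l)) ⊕ h(h(j ⊕ c, j ⊕ (l ⊕ b), j ⊕ c ⊕ b ⊕ b), b ⊕ l ⊕ l ⊕ l ⊕ c ⊕ j, h(l ⊕ ((j ⊕ l) ⊕ c), c ⊕ l ⊕ j, l ⊕ b ⊕ c ⊕ l)), b, j) ⊕ l ⊕ c ⊕ c ⊕ c
  Inside:  h((c ⊕ c) ⊕ b ⊕ h(h(l, c, b) ⊕ (h(l, b, b) ⊕ h(l, l, l)), b ⊕ h(l, j, l) ⊕ j ⊕ h(c, b, j) ⊕ c ⊕ l ⊕ c, h((c ⊕ (l ⊕ l)) ⊕ c, c ⊕ (j ⊕ j), (c ⊕ b) ⊕ c ⊕ l)) ⊕ h(h(j ⊕ c, j ⊕ (l ⊕ b), j ⊕ c ⊕ b ⊕ b), b ⊕ l ⊕ l ⊕ l ⊕ c ⊕ j, h(l ⊕ ((j ⊕ l) ⊕ c), c ⊕ l ⊕ j, l ⊕ b ⊕ c ⊕ l)), b, j)  →  h(b ⊕ c ⊕ c ⊕ h(h(c ⊕ j, b ⊕ j ⊕ l, b ⊕ b ⊕ c ⊕ j), b ⊕ c ⊕ j ⊕ l ⊕ l ⊕ l, h(c ⊕ j ⊕ l ⊕ l, c ⊕ j ⊕ l, b ⊕ c ⊕ l ⊕ l)) ⊕ h(h(l, b, b) ⊕ h(l, c, b) ⊕ h(l, l, l), b ⊕ c ⊕ c ⊕ h(c, b, j) ⊕ h(l, j, l) ⊕ j ⊕ l, h(c ⊕ c ⊕ l ⊕ l, c ⊕ j ⊕ j, b ⊕ c ⊕ c ⊕ l)), b, j)
  Sort:  b ⊕ c ⊕ c ⊕ c ⊕ h(b ⊕ c ⊕ c ⊕ h(h(c ⊕ j, b ⊕ j ⊕ l, b ⊕ b ⊕ c ⊕ j), b ⊕ c ⊕ j ⊕ l ⊕ l ⊕ l, h(c ⊕ j ⊕ l ⊕ l, c ⊕ j ⊕ l, b ⊕ c ⊕ l ⊕ l)) ⊕ h(h(l, b, b) ⊕ h(l, c, b) ⊕ h(l, l, l), b ⊕ c ⊕ c ⊕ h(c, b, j) ⊕ h(l, j, l) ⊕ j ⊕ l, h(c ⊕ c ⊕ l ⊕ l, c ⊕ j ⊕ j, b ⊕ c ⊕ c ⊕ l)), b, j) ⊕ l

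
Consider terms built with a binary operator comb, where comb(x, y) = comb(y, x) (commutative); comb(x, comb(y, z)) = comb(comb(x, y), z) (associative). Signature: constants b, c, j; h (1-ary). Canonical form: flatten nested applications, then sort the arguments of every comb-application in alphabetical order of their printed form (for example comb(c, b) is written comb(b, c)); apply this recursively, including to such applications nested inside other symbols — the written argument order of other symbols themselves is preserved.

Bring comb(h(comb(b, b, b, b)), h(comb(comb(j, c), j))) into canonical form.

Answer: comb(h(comb(b, b, b, b)), h(comb(c, j, j)))

Derivation:
Canonicalize subterm:  h(comb(comb(j, c), j))  →  h(comb(c, j, j))
Sort:  comb(h(comb(b, b, b, b)), h(comb(c, j, j)))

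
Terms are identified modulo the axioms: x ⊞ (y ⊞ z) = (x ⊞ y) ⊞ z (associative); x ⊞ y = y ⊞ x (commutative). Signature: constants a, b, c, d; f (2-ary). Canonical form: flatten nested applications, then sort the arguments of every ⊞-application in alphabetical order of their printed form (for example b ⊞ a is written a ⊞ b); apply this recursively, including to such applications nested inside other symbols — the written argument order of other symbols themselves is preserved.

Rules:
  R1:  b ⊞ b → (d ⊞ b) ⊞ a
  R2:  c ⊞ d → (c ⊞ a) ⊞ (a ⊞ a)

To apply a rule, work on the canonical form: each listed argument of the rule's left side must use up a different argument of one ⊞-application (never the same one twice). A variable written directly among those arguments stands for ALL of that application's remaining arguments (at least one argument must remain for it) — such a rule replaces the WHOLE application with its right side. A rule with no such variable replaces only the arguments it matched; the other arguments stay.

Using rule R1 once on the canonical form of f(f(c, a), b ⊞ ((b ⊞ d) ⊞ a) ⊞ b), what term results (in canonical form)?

Canonical form:  f(f(c, a), a ⊞ b ⊞ b ⊞ b ⊞ d)
R1 matches:  uses b, b
Giving:  f(f(c, a), a ⊞ a ⊞ b ⊞ b ⊞ d ⊞ d)

Answer: f(f(c, a), a ⊞ a ⊞ b ⊞ b ⊞ d ⊞ d)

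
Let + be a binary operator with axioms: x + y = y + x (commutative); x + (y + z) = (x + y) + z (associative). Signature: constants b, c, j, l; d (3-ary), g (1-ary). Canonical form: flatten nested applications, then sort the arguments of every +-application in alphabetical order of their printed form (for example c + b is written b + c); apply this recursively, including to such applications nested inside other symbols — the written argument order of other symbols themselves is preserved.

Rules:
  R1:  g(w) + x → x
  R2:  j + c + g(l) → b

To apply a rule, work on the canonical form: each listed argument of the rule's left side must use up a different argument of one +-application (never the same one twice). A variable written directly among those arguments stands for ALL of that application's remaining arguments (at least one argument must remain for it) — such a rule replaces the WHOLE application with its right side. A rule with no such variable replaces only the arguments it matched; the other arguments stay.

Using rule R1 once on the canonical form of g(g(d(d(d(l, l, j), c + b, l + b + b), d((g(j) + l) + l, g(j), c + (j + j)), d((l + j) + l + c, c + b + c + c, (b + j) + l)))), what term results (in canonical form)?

Canonical form:  g(g(d(d(d(l, l, j), b + c, b + b + l), d(g(j) + l + l, g(j), c + j + j), d(c + j + l + l, b + c + c + c, b + j + l))))
Match R1:  consume g(j);  w := j, x := l + l
The extension variable absorbs all remaining arguments, so the whole application is rewritten.
New term:  g(g(d(d(d(l, l, j), b + c, b + b + l), d(l + l, g(j), c + j + j), d(c + j + l + l, b + c + c + c, b + j + l))))

Answer: g(g(d(d(d(l, l, j), b + c, b + b + l), d(l + l, g(j), c + j + j), d(c + j + l + l, b + c + c + c, b + j + l))))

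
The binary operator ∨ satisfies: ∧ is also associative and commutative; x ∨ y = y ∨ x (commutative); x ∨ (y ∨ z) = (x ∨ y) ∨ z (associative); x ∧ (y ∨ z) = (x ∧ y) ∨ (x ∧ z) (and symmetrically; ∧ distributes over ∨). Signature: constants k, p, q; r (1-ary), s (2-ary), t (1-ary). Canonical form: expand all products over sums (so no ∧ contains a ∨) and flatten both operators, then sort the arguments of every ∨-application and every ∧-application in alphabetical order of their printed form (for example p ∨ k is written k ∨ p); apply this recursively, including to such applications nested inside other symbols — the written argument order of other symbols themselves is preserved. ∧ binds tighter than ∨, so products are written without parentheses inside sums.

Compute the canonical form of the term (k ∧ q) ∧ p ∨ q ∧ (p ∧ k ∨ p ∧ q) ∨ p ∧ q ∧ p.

Answer: k ∧ p ∧ q ∨ k ∧ p ∧ q ∨ p ∧ p ∧ q ∨ p ∧ q ∧ q

Derivation:
Distribute:  k ∧ p ∧ q ∨ k ∧ p ∧ q ∨ p ∧ q ∧ q ∨ p ∧ p ∧ q
Sort arguments:  k ∧ p ∧ q ∨ k ∧ p ∧ q ∨ p ∧ p ∧ q ∨ p ∧ q ∧ q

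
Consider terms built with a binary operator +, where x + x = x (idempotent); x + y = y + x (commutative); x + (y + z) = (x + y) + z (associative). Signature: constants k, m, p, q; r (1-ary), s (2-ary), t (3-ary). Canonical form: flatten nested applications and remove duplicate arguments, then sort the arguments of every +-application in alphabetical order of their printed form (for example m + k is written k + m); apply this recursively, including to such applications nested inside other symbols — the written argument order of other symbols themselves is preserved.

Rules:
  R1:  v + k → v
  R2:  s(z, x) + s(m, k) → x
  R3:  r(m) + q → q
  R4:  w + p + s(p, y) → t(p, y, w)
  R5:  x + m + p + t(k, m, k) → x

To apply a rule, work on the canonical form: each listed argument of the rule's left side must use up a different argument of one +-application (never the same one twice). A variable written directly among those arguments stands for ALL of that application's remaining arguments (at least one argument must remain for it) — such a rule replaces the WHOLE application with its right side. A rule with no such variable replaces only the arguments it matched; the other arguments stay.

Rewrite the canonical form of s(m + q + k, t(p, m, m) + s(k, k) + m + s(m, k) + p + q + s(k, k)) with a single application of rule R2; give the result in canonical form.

Canonical form:  s(k + m + q, m + p + q + s(k, k) + s(m, k) + t(p, m, m))
R2 matches:  uses s(k, k), s(m, k);  x := k, z := k
New term:  s(k + m + q, k + m + p + q + t(p, m, m))

Answer: s(k + m + q, k + m + p + q + t(p, m, m))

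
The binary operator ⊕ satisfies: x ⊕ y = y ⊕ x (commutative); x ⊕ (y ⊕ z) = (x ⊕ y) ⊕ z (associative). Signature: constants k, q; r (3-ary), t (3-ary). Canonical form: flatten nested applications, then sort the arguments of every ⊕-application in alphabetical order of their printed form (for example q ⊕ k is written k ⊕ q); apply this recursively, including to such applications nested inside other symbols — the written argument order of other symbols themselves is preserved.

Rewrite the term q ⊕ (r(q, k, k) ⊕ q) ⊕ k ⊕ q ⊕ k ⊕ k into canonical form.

Flatten:  q ⊕ r(q, k, k) ⊕ q ⊕ k ⊕ q ⊕ k ⊕ k
Order the arguments:  k ⊕ k ⊕ k ⊕ q ⊕ q ⊕ q ⊕ r(q, k, k)

Answer: k ⊕ k ⊕ k ⊕ q ⊕ q ⊕ q ⊕ r(q, k, k)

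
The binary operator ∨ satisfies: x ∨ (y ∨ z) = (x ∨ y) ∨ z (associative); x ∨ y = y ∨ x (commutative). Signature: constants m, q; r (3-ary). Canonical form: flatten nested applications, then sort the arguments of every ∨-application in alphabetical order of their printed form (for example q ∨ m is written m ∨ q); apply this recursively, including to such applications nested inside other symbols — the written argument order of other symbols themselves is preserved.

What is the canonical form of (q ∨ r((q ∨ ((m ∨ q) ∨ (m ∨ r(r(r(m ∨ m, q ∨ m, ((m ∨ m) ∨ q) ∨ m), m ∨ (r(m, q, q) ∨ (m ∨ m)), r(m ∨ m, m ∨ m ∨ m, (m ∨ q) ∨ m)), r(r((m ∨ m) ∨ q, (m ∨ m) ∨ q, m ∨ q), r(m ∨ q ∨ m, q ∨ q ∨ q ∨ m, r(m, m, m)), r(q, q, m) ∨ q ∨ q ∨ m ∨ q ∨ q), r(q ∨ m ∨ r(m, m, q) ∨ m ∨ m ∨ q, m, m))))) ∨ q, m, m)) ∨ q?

Answer: q ∨ q ∨ r(m ∨ m ∨ q ∨ q ∨ q ∨ r(r(r(m ∨ m, m ∨ q, m ∨ m ∨ m ∨ q), m ∨ m ∨ m ∨ r(m, q, q), r(m ∨ m, m ∨ m ∨ m, m ∨ m ∨ q)), r(r(m ∨ m ∨ q, m ∨ m ∨ q, m ∨ q), r(m ∨ m ∨ q, m ∨ q ∨ q ∨ q, r(m, m, m)), m ∨ q ∨ q ∨ q ∨ q ∨ r(q, q, m)), r(m ∨ m ∨ m ∨ q ∨ q ∨ r(m, m, q), m, m)), m, m)

Derivation:
Un-nest:  q ∨ r((q ∨ ((m ∨ q) ∨ (m ∨ r(r(r(m ∨ m, q ∨ m, ((m ∨ m) ∨ q) ∨ m), m ∨ (r(m, q, q) ∨ (m ∨ m)), r(m ∨ m, m ∨ m ∨ m, (m ∨ q) ∨ m)), r(r((m ∨ m) ∨ q, (m ∨ m) ∨ q, m ∨ q), r(m ∨ q ∨ m, q ∨ q ∨ q ∨ m, r(m, m, m)), r(q, q, m) ∨ q ∨ q ∨ m ∨ q ∨ q), r(q ∨ m ∨ r(m, m, q) ∨ m ∨ m ∨ q, m, m))))) ∨ q, m, m) ∨ q
Inside:  r((q ∨ ((m ∨ q) ∨ (m ∨ r(r(r(m ∨ m, q ∨ m, ((m ∨ m) ∨ q) ∨ m), m ∨ (r(m, q, q) ∨ (m ∨ m)), r(m ∨ m, m ∨ m ∨ m, (m ∨ q) ∨ m)), r(r((m ∨ m) ∨ q, (m ∨ m) ∨ q, m ∨ q), r(m ∨ q ∨ m, q ∨ q ∨ q ∨ m, r(m, m, m)), r(q, q, m) ∨ q ∨ q ∨ m ∨ q ∨ q), r(q ∨ m ∨ r(m, m, q) ∨ m ∨ m ∨ q, m, m))))) ∨ q, m, m)  →  r(m ∨ m ∨ q ∨ q ∨ q ∨ r(r(r(m ∨ m, m ∨ q, m ∨ m ∨ m ∨ q), m ∨ m ∨ m ∨ r(m, q, q), r(m ∨ m, m ∨ m ∨ m, m ∨ m ∨ q)), r(r(m ∨ m ∨ q, m ∨ m ∨ q, m ∨ q), r(m ∨ m ∨ q, m ∨ q ∨ q ∨ q, r(m, m, m)), m ∨ q ∨ q ∨ q ∨ q ∨ r(q, q, m)), r(m ∨ m ∨ m ∨ q ∨ q ∨ r(m, m, q), m, m)), m, m)
Sort:  q ∨ q ∨ r(m ∨ m ∨ q ∨ q ∨ q ∨ r(r(r(m ∨ m, m ∨ q, m ∨ m ∨ m ∨ q), m ∨ m ∨ m ∨ r(m, q, q), r(m ∨ m, m ∨ m ∨ m, m ∨ m ∨ q)), r(r(m ∨ m ∨ q, m ∨ m ∨ q, m ∨ q), r(m ∨ m ∨ q, m ∨ q ∨ q ∨ q, r(m, m, m)), m ∨ q ∨ q ∨ q ∨ q ∨ r(q, q, m)), r(m ∨ m ∨ m ∨ q ∨ q ∨ r(m, m, q), m, m)), m, m)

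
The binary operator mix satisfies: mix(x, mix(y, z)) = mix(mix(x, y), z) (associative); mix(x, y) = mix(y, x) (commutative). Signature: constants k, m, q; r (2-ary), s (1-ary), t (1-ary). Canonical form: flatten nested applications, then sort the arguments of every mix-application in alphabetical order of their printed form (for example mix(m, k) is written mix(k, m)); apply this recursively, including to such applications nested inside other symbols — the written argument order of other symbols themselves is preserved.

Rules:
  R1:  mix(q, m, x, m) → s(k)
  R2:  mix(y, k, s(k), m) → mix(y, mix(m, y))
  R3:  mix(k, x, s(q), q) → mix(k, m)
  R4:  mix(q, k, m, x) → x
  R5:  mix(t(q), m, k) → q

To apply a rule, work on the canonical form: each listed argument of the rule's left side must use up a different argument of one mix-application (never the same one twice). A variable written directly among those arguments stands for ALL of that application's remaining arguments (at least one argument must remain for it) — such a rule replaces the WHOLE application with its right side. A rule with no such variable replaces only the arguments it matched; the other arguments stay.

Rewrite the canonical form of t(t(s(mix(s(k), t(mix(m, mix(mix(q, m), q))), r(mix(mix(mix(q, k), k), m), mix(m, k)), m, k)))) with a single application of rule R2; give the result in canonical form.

Answer: t(t(s(mix(m, r(mix(k, k, m, q), mix(k, m)), r(mix(k, k, m, q), mix(k, m)), t(mix(m, m, q, q)), t(mix(m, m, q, q))))))

Derivation:
Canonical form:  t(t(s(mix(k, m, r(mix(k, k, m, q), mix(k, m)), s(k), t(mix(m, m, q, q))))))
R2 matches:  uses k, m, s(k);  y := mix(r(mix(k, k, m, q), mix(k, m)), t(mix(m, m, q, q)))
Every leftover argument binds to the variable; the entire application is replaced.
New term:  t(t(s(mix(m, r(mix(k, k, m, q), mix(k, m)), r(mix(k, k, m, q), mix(k, m)), t(mix(m, m, q, q)), t(mix(m, m, q, q))))))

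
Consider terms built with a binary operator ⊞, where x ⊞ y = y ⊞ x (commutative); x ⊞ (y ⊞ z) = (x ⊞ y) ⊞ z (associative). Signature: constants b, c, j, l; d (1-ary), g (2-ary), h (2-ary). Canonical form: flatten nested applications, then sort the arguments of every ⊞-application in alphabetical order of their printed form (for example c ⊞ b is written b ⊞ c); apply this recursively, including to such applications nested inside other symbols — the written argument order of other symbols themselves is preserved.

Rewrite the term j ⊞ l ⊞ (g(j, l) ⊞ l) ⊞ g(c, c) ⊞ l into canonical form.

Merge nested applications:  j ⊞ l ⊞ g(j, l) ⊞ l ⊞ g(c, c) ⊞ l
Sort arguments:  g(c, c) ⊞ g(j, l) ⊞ j ⊞ l ⊞ l ⊞ l

Answer: g(c, c) ⊞ g(j, l) ⊞ j ⊞ l ⊞ l ⊞ l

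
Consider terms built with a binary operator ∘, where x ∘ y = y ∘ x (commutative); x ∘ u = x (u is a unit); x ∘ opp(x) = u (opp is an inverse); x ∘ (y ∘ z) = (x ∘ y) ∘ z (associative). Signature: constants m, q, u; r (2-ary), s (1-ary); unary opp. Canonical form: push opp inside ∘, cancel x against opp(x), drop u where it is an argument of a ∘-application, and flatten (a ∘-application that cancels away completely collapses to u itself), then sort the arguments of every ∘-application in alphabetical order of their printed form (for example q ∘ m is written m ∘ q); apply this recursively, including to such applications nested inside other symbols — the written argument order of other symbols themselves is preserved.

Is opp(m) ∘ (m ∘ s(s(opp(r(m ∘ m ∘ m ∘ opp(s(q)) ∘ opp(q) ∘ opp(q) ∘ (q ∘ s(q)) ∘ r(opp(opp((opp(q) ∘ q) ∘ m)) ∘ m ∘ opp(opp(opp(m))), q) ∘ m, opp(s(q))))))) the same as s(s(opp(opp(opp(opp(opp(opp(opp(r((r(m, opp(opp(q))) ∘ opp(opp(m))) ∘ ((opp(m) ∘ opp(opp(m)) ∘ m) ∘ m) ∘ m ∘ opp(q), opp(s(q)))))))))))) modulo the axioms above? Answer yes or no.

Answer: yes — both canonical forms are s(s(opp(r(m ∘ m ∘ m ∘ m ∘ opp(q) ∘ r(m, q), opp(s(q))))))

Derivation:
Left:  opp(m) ∘ (m ∘ s(s(opp(r(m ∘ m ∘ m ∘ opp(s(q)) ∘ opp(q) ∘ opp(q) ∘ (q ∘ s(q)) ∘ r(opp(opp((opp(q) ∘ q) ∘ m)) ∘ m ∘ opp(opp(opp(m))), q) ∘ m, opp(s(q)))))))
  Push opp inside:  distribute opp over ∘ and collapse double opp
  Inverses cancel:  m cancels
  Combine occurrences:  s(s(opp(r(m ∘ m ∘ m ∘ m ∘ opp(q) ∘ r(m, q), opp(s(q))))))
Right:  s(s(opp(opp(opp(opp(opp(opp(opp(r((r(m, opp(opp(q))) ∘ opp(opp(m))) ∘ ((opp(m) ∘ opp(opp(m)) ∘ m) ∘ m) ∘ m ∘ opp(q), opp(s(q))))))))))))
  Descend into:  (r(m, opp(opp(q))) ∘ opp(opp(m))) ∘ ((opp(m) ∘ opp(opp(m)) ∘ m) ∘ m) ∘ m ∘ opp(q)
  Push opp inside:  distribute opp over ∘ and collapse double opp
  Collect terms:  r(m, q) ∘ m ∘ m ∘ m ∘ m ∘ opp(q)
  Order the arguments:  m ∘ m ∘ m ∘ m ∘ opp(q) ∘ r(m, q)
  Put back:  s(s(opp(r(m ∘ m ∘ m ∘ m ∘ opp(q) ∘ r(m, q), opp(s(q))))))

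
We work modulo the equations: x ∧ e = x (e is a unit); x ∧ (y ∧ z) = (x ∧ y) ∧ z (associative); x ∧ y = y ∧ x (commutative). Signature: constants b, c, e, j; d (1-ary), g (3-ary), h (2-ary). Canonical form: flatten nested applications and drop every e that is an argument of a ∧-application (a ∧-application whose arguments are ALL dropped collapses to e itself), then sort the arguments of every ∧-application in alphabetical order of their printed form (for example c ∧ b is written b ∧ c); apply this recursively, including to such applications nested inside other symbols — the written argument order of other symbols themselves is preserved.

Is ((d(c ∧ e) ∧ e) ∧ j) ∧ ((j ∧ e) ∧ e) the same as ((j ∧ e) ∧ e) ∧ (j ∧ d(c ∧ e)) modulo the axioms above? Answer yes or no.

Answer: yes — both canonical forms are d(c) ∧ j ∧ j

Derivation:
Left:  ((d(c ∧ e) ∧ e) ∧ j) ∧ ((j ∧ e) ∧ e)
  Un-nest:  d(c ∧ e) ∧ e ∧ j ∧ j ∧ e ∧ e
  Inside:  d(c ∧ e)  →  d(c)
  Unit:  drop e (×3)
  Sort:  d(c) ∧ j ∧ j
Right:  ((j ∧ e) ∧ e) ∧ (j ∧ d(c ∧ e))
  Merge nested applications:  j ∧ e ∧ e ∧ j ∧ d(c ∧ e)
  Canonicalize subterm:  d(c ∧ e)  →  d(c)
  Unit:  drop e (×2)
  Sort arguments:  d(c) ∧ j ∧ j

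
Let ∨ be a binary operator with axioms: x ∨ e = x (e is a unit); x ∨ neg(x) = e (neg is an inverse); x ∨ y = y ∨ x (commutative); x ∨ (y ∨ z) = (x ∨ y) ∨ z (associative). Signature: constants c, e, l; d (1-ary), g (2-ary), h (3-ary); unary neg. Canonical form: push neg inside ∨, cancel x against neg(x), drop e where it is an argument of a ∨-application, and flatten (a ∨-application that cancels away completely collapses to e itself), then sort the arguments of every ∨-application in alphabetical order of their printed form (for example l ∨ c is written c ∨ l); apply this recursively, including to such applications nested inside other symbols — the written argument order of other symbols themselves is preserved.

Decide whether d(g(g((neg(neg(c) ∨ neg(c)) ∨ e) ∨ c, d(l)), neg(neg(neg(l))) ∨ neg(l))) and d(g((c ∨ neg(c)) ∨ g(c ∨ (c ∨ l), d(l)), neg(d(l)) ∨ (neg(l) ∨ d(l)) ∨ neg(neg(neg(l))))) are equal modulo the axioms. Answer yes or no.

Left:  d(g(g((neg(neg(c) ∨ neg(c)) ∨ e) ∨ c, d(l)), neg(neg(neg(l))) ∨ neg(l)))
  Work inside:  (neg(neg(c) ∨ neg(c)) ∨ e) ∨ c
  Push neg inside:  distribute neg over ∨ and collapse double neg
  Collect terms:  c ∨ c ∨ c
  Put back:  d(g(g(c ∨ c ∨ c, d(l)), neg(l) ∨ neg(l)))
Right:  d(g((c ∨ neg(c)) ∨ g(c ∨ (c ∨ l), d(l)), neg(d(l)) ∨ (neg(l) ∨ d(l)) ∨ neg(neg(neg(l)))))
  Work inside:  neg(d(l)) ∨ (neg(l) ∨ d(l)) ∨ neg(neg(neg(l)))
  Push neg inside:  distribute neg over ∨ and collapse double neg
  Cancel:  d(l) cancels
  Combine occurrences:  neg(l) ∨ neg(l)
  Reassemble:  d(g(g(c ∨ c ∨ l, d(l)), neg(l) ∨ neg(l)))

Answer: no — d(g(g(c ∨ c ∨ c, d(l)), neg(l) ∨ neg(l))) vs d(g(g(c ∨ c ∨ l, d(l)), neg(l) ∨ neg(l)))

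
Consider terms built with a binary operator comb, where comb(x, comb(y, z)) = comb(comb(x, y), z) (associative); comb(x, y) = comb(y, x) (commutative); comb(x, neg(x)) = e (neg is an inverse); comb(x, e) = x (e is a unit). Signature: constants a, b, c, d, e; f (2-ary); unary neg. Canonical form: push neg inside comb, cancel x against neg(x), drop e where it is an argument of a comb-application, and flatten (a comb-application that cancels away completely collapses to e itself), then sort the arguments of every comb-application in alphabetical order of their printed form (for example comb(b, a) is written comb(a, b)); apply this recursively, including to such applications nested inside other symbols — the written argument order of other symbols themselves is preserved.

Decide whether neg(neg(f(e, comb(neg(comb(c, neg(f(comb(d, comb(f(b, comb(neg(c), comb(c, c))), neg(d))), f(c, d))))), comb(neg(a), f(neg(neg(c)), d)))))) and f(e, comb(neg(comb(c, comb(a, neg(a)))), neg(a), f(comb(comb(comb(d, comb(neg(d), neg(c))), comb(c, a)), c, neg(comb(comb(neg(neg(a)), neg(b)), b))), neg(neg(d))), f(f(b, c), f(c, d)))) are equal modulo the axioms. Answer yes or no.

Left:  neg(neg(f(e, comb(neg(comb(c, neg(f(comb(d, comb(f(b, comb(neg(c), comb(c, c))), neg(d))), f(c, d))))), comb(neg(a), f(neg(neg(c)), d))))))
  Push neg inside:  distribute neg over comb and collapse double neg
  Collect:  f(e, comb(f(c, d), f(f(b, c), f(c, d)), neg(a), neg(c)))
Right:  f(e, comb(neg(comb(c, comb(a, neg(a)))), neg(a), f(comb(comb(comb(d, comb(neg(d), neg(c))), comb(c, a)), c, neg(comb(comb(neg(neg(a)), neg(b)), b))), neg(neg(d))), f(f(b, c), f(c, d))))
  Descend into:  comb(neg(comb(c, comb(a, neg(a)))), neg(a), f(comb(comb(comb(d, comb(neg(d), neg(c))), comb(c, a)), c, neg(comb(comb(neg(neg(a)), neg(b)), b))), neg(neg(d))), f(f(b, c), f(c, d)))
  Push neg inside:  distribute neg over comb and collapse double neg
  Collect:  comb(neg(c), neg(a), f(c, d), f(f(b, c), f(c, d)))
  Sort arguments:  comb(f(c, d), f(f(b, c), f(c, d)), neg(a), neg(c))
  Put back:  f(e, comb(f(c, d), f(f(b, c), f(c, d)), neg(a), neg(c)))

Answer: yes — both canonical forms are f(e, comb(f(c, d), f(f(b, c), f(c, d)), neg(a), neg(c)))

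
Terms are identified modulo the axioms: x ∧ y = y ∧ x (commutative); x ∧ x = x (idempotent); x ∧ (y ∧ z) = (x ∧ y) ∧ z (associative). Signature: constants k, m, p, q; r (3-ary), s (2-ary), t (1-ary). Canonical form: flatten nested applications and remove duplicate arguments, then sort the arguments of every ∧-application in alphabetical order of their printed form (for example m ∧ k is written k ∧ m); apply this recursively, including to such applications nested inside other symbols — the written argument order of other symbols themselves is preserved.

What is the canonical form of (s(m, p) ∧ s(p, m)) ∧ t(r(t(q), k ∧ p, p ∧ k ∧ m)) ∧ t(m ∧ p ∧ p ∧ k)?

Answer: s(m, p) ∧ s(p, m) ∧ t(k ∧ m ∧ p) ∧ t(r(t(q), k ∧ p, k ∧ m ∧ p))

Derivation:
Un-nest:  s(m, p) ∧ s(p, m) ∧ t(r(t(q), k ∧ p, p ∧ k ∧ m)) ∧ t(m ∧ p ∧ p ∧ k)
Canonicalize subterm:  t(r(t(q), k ∧ p, p ∧ k ∧ m))  →  t(r(t(q), k ∧ p, k ∧ m ∧ p))
Inside:  t(m ∧ p ∧ p ∧ k)  →  t(k ∧ m ∧ p)
Sort:  s(m, p) ∧ s(p, m) ∧ t(k ∧ m ∧ p) ∧ t(r(t(q), k ∧ p, k ∧ m ∧ p))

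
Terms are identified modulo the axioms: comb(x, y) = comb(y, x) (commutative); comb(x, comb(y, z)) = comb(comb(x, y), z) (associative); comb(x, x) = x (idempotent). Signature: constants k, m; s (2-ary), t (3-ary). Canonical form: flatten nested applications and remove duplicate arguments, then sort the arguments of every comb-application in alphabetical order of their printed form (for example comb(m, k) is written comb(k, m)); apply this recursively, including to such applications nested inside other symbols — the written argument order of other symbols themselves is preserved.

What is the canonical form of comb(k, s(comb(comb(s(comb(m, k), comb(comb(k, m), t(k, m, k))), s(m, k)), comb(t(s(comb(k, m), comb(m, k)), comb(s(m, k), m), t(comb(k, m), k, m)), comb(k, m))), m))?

Simplify inside:  s(comb(comb(s(comb(m, k), comb(comb(k, m), t(k, m, k))), s(m, k)), comb(t(s(comb(k, m), comb(m, k)), comb(s(m, k), m), t(comb(k, m), k, m)), comb(k, m))), m)  →  s(comb(k, m, s(comb(k, m), comb(k, m, t(k, m, k))), s(m, k), t(s(comb(k, m), comb(k, m)), comb(m, s(m, k)), t(comb(k, m), k, m))), m)
Order the arguments:  comb(k, s(comb(k, m, s(comb(k, m), comb(k, m, t(k, m, k))), s(m, k), t(s(comb(k, m), comb(k, m)), comb(m, s(m, k)), t(comb(k, m), k, m))), m))

Answer: comb(k, s(comb(k, m, s(comb(k, m), comb(k, m, t(k, m, k))), s(m, k), t(s(comb(k, m), comb(k, m)), comb(m, s(m, k)), t(comb(k, m), k, m))), m))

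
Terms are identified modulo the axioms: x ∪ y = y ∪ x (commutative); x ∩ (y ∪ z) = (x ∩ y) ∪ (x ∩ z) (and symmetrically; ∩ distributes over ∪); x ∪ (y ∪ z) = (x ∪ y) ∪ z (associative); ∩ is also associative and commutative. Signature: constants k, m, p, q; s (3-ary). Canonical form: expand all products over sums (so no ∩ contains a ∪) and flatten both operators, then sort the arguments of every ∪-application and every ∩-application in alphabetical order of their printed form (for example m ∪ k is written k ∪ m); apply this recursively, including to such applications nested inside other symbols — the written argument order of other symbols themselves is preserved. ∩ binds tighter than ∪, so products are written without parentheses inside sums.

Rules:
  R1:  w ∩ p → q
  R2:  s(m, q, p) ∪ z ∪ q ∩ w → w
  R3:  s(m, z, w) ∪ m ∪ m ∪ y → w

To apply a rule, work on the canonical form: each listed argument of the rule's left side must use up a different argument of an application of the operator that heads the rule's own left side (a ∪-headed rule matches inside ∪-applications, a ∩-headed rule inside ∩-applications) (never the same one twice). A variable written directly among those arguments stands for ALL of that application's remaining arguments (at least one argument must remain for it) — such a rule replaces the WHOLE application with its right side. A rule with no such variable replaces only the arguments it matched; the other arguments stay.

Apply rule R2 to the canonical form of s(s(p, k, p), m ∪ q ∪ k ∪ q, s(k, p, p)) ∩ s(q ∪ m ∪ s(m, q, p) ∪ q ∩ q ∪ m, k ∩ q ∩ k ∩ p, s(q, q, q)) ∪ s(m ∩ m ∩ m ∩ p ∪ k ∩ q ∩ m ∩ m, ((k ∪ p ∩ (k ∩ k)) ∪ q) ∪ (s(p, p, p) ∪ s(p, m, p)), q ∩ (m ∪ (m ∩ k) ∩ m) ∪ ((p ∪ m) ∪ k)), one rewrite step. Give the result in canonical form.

Answer: s(k ∩ m ∩ m ∩ q ∪ m ∩ m ∩ m ∩ p, k ∪ k ∩ k ∩ p ∪ q ∪ s(p, m, p) ∪ s(p, p, p), k ∪ k ∩ m ∩ m ∩ q ∪ m ∪ m ∩ q ∪ p) ∪ s(q, k ∩ k ∩ p ∩ q, s(q, q, q)) ∩ s(s(p, k, p), k ∪ m ∪ q ∪ q, s(k, p, p))

Derivation:
Canonical form:  s(k ∩ m ∩ m ∩ q ∪ m ∩ m ∩ m ∩ p, k ∪ k ∩ k ∩ p ∪ q ∪ s(p, m, p) ∪ s(p, p, p), k ∪ k ∩ m ∩ m ∩ q ∪ m ∪ m ∩ q ∪ p) ∪ s(m ∪ m ∪ q ∪ q ∩ q ∪ s(m, q, p), k ∩ k ∩ p ∩ q, s(q, q, q)) ∩ s(s(p, k, p), k ∪ m ∪ q ∪ q, s(k, p, p))
Match R2:  consume q ∩ q, s(m, q, p);  w := q, z := m ∪ m ∪ q
The extension variable absorbs all remaining arguments, so the whole application is rewritten.
Result:  s(k ∩ m ∩ m ∩ q ∪ m ∩ m ∩ m ∩ p, k ∪ k ∩ k ∩ p ∪ q ∪ s(p, m, p) ∪ s(p, p, p), k ∪ k ∩ m ∩ m ∩ q ∪ m ∪ m ∩ q ∪ p) ∪ s(q, k ∩ k ∩ p ∩ q, s(q, q, q)) ∩ s(s(p, k, p), k ∪ m ∪ q ∪ q, s(k, p, p))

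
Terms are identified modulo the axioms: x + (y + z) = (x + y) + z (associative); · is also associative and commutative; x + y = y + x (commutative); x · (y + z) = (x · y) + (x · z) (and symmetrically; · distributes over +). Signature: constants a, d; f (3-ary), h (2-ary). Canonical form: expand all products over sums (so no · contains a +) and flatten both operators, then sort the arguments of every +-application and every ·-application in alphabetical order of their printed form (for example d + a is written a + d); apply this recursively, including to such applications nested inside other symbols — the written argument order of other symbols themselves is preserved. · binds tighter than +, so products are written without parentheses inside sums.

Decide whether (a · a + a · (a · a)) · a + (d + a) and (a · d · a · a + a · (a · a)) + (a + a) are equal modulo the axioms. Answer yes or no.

Left:  (a · a + a · (a · a)) · a + (d + a)
  Expand products over sums:  a · a · a + a · a · a · a + d + a
  Sort:  a + a · a · a + a · a · a · a + d
Right:  (a · d · a · a + a · (a · a)) + (a + a)
  Flatten:  a · a · a · d + a · a · a + a + a
  Sort arguments:  a + a + a · a · a + a · a · a · d

Answer: no — a + a · a · a + a · a · a · a + d vs a + a + a · a · a + a · a · a · d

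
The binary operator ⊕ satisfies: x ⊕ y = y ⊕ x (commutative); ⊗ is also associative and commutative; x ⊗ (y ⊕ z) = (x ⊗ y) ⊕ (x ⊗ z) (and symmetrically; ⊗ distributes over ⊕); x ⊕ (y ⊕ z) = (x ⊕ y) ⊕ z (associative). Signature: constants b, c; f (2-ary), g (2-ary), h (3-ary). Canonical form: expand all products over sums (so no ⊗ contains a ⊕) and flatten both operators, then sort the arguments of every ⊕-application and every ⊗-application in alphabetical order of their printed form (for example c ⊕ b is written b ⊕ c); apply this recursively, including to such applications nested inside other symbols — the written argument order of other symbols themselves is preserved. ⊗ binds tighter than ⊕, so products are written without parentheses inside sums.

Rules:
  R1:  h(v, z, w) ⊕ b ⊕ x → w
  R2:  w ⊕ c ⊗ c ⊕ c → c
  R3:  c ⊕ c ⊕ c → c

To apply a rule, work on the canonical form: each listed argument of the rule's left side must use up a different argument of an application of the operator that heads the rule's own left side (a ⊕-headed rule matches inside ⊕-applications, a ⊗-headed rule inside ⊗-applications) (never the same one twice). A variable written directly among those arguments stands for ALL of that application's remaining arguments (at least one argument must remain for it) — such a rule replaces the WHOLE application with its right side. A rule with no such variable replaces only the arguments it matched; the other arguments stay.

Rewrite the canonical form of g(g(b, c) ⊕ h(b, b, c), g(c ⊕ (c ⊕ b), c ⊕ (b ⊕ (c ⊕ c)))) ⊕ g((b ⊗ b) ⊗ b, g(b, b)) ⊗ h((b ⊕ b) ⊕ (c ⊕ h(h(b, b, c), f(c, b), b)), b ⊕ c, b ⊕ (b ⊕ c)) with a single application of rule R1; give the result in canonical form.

Canonical form:  g(b ⊗ b ⊗ b, g(b, b)) ⊗ h(b ⊕ b ⊕ c ⊕ h(h(b, b, c), f(c, b), b), b ⊕ c, b ⊕ b ⊕ c) ⊕ g(g(b, c) ⊕ h(b, b, c), g(b ⊕ c ⊕ c, b ⊕ c ⊕ c ⊕ c))
Apply R1:  consuming b, h(h(b, b, c), f(c, b), b);  v := h(b, b, c), w := b, x := b ⊕ c, z := f(c, b)
The extension variable absorbs all remaining arguments, so the whole application is rewritten.
Giving:  g(b ⊗ b ⊗ b, g(b, b)) ⊗ h(b, b ⊕ c, b ⊕ b ⊕ c) ⊕ g(g(b, c) ⊕ h(b, b, c), g(b ⊕ c ⊕ c, b ⊕ c ⊕ c ⊕ c))

Answer: g(b ⊗ b ⊗ b, g(b, b)) ⊗ h(b, b ⊕ c, b ⊕ b ⊕ c) ⊕ g(g(b, c) ⊕ h(b, b, c), g(b ⊕ c ⊕ c, b ⊕ c ⊕ c ⊕ c))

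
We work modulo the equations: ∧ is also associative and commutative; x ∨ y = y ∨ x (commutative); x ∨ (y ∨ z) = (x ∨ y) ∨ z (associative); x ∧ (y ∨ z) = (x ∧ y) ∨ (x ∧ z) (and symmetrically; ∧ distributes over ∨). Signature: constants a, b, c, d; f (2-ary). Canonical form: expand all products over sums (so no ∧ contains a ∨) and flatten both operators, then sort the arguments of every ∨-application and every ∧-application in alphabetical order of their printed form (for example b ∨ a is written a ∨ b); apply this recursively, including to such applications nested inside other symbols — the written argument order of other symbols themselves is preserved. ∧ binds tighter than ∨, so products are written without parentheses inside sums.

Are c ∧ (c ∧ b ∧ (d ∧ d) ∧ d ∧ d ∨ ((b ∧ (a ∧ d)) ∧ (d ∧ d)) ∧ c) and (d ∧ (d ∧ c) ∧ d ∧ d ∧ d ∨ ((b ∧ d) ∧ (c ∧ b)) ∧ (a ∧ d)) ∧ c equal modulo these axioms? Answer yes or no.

Left:  c ∧ (c ∧ b ∧ (d ∧ d) ∧ d ∧ d ∨ ((b ∧ (a ∧ d)) ∧ (d ∧ d)) ∧ c)
  Expand:  b ∧ c ∧ c ∧ d ∧ d ∧ d ∧ d ∨ a ∧ b ∧ c ∧ c ∧ d ∧ d ∧ d
  Order the arguments:  a ∧ b ∧ c ∧ c ∧ d ∧ d ∧ d ∨ b ∧ c ∧ c ∧ d ∧ d ∧ d ∧ d
Right:  (d ∧ (d ∧ c) ∧ d ∧ d ∧ d ∨ ((b ∧ d) ∧ (c ∧ b)) ∧ (a ∧ d)) ∧ c
  Distribute:  c ∧ c ∧ d ∧ d ∧ d ∧ d ∧ d ∨ a ∧ b ∧ b ∧ c ∧ c ∧ d ∧ d
  Order the arguments:  a ∧ b ∧ b ∧ c ∧ c ∧ d ∧ d ∨ c ∧ c ∧ d ∧ d ∧ d ∧ d ∧ d

Answer: no — a ∧ b ∧ c ∧ c ∧ d ∧ d ∧ d ∨ b ∧ c ∧ c ∧ d ∧ d ∧ d ∧ d vs a ∧ b ∧ b ∧ c ∧ c ∧ d ∧ d ∨ c ∧ c ∧ d ∧ d ∧ d ∧ d ∧ d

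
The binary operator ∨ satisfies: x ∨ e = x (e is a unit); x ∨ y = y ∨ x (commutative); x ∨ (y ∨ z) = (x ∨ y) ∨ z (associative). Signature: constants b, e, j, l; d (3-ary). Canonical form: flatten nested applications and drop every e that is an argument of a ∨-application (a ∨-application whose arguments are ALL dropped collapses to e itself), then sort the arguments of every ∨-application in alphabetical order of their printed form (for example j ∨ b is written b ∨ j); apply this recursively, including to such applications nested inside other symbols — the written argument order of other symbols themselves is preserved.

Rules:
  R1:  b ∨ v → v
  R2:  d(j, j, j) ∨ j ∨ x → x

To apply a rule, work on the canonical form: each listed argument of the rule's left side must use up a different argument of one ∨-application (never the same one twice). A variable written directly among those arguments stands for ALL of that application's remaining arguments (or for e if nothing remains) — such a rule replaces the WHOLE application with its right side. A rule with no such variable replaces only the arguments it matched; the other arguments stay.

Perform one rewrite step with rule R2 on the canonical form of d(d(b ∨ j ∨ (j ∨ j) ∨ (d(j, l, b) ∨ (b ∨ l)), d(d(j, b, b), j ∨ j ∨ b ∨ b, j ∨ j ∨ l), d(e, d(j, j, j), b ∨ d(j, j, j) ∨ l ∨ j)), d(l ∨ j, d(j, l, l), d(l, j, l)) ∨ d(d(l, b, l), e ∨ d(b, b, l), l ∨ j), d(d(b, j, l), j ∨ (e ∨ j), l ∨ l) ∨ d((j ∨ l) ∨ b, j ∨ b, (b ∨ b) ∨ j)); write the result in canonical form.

Answer: d(d(b ∨ b ∨ d(j, l, b) ∨ j ∨ j ∨ j ∨ l, d(d(j, b, b), b ∨ b ∨ j ∨ j, j ∨ j ∨ l), d(e, d(j, j, j), b ∨ l)), d(d(l, b, l), d(b, b, l), j ∨ l) ∨ d(j ∨ l, d(j, l, l), d(l, j, l)), d(b ∨ j ∨ l, b ∨ j, b ∨ b ∨ j) ∨ d(d(b, j, l), j ∨ j, l ∨ l))

Derivation:
Canonical form:  d(d(b ∨ b ∨ d(j, l, b) ∨ j ∨ j ∨ j ∨ l, d(d(j, b, b), b ∨ b ∨ j ∨ j, j ∨ j ∨ l), d(e, d(j, j, j), b ∨ d(j, j, j) ∨ j ∨ l)), d(d(l, b, l), d(b, b, l), j ∨ l) ∨ d(j ∨ l, d(j, l, l), d(l, j, l)), d(b ∨ j ∨ l, b ∨ j, b ∨ b ∨ j) ∨ d(d(b, j, l), j ∨ j, l ∨ l))
Match R2:  consume d(j, j, j), j;  x := b ∨ l
The variable takes the whole remainder — replace the entire application.
Result:  d(d(b ∨ b ∨ d(j, l, b) ∨ j ∨ j ∨ j ∨ l, d(d(j, b, b), b ∨ b ∨ j ∨ j, j ∨ j ∨ l), d(e, d(j, j, j), b ∨ l)), d(d(l, b, l), d(b, b, l), j ∨ l) ∨ d(j ∨ l, d(j, l, l), d(l, j, l)), d(b ∨ j ∨ l, b ∨ j, b ∨ b ∨ j) ∨ d(d(b, j, l), j ∨ j, l ∨ l))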